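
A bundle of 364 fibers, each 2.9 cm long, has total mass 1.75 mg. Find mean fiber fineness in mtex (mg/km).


Formula: fineness (mtex) = mass (mg) / total length (km) = (mass_mg / total_length_m) * 1000
Step 1: Convert fiber length: 2.9 cm = 0.029 m
Step 2: Total fiber length = 364 * 0.029 = 10.556 m
Step 3: Linear density = 1.75 mg / 10.556 m = 0.1658 mg/m
Step 4: fineness = 0.1658 * 1000 = 165.8 mtex

165.8 mtex


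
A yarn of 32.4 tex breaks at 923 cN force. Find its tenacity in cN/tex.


Formula: Tenacity = Breaking force / Linear density
Tenacity = 923 cN / 32.4 tex
Tenacity = 28.49 cN/tex

28.49 cN/tex


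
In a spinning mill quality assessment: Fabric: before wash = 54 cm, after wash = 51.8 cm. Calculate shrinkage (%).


Formula: Shrinkage% = ((L_before - L_after) / L_before) * 100
Step 1: Shrinkage = 54 - 51.8 = 2.2 cm
Step 2: Shrinkage% = (2.2 / 54) * 100
Step 3: Shrinkage% = 0.040741 * 100 = 4.0741% ≈ 4.1%

4.1%


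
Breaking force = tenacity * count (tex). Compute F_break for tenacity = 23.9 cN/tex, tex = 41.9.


Formula: Breaking force = Tenacity * Linear density
F = 23.9 cN/tex * 41.9 tex
F = 1001.41 cN

1001.41 cN


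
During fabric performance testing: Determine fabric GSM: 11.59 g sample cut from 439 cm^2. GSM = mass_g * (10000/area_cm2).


Formula: GSM = mass_g / area_m2
Step 1: Convert area: 439 cm^2 = 439 / 10000 = 0.0439 m^2
Step 2: GSM = 11.59 g / 0.0439 m^2 = 264.0 g/m^2

264.0 g/m^2


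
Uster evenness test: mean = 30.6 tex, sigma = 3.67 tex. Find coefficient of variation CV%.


Formula: CV% = (standard deviation / mean) * 100
Step 1: Ratio = 3.67 / 30.6 = 0.119935
Step 2: CV% = 0.119935 * 100 = 11.9935% ≈ 12.0%

12.0%


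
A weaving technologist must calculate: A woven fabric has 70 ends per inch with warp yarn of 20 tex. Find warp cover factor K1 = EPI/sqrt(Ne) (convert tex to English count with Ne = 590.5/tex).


Formula: K1 = EPI / sqrt(Ne), with Ne = 590.5 / tex_warp
Step 1: Ne = 590.5 / 20 = 29.525
Step 2: sqrt(Ne) = sqrt(29.525) = 5.4337
Step 3: K1 = 70 / 5.4337 = 12.9

12.9


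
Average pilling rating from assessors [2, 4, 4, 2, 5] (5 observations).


Formula: Mean = sum / count
Sum = 2 + 4 + 4 + 2 + 5 = 17
Mean = 17 / 5 = 3.4

3.4


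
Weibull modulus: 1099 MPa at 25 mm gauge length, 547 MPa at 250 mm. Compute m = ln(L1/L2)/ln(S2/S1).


Formula: m = ln(L1/L2) / ln(S2/S1)
Step 1: ln(L1/L2) = ln(25/250) = -2.30259
Step 2: S2/S1 = 547/1099 = 0.49773
Step 3: ln(S2/S1) = ln(0.49773) = -0.69770
Step 4: m = -2.30259 / -0.69770 = 3.30

3.30 (Weibull m)


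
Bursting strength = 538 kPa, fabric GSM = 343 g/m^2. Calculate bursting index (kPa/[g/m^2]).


Formula: Bursting Index = Bursting Strength / Fabric GSM
BI = 538 kPa / 343 g/m^2
BI = 1.569 kPa/(g/m^2)

1.569 kPa/(g/m^2)


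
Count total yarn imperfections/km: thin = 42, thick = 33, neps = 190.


Formula: Total = thin places + thick places + neps
Total = 42 + 33 + 190
Total = 265 imperfections/km

265 imperfections/km


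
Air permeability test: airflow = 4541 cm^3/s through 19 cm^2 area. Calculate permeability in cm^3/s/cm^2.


Formula: Air Permeability = Airflow / Test Area
AP = 4541 cm^3/s / 19 cm^2
AP = 239.0 cm^3/s/cm^2

239.0 cm^3/s/cm^2


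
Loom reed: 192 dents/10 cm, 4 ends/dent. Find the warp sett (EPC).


Formula: EPC = (dents per 10 cm * ends per dent) / 10
Step 1: Total ends per 10 cm = 192 * 4 = 768
Step 2: EPC = 768 / 10 = 76.8 ends/cm

76.8 ends/cm


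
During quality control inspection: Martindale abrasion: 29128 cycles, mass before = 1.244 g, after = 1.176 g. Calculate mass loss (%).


Formula: Mass loss% = ((m_before - m_after) / m_before) * 100
Step 1: Mass loss = 1.244 - 1.176 = 0.068 g
Step 2: Ratio = 0.068 / 1.244 = 0.0546624
Step 3: Mass loss% = 0.0546624 * 100 = 5.46624% ≈ 5.47%

5.47%


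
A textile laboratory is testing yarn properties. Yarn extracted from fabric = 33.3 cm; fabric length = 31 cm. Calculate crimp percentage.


Formula: Crimp% = ((L_yarn - L_fabric) / L_fabric) * 100
Step 1: Extension = 33.3 - 31 = 2.3 cm
Step 2: Crimp% = (2.3 / 31) * 100
Step 3: Crimp% = 0.074194 * 100 = 7.4194% ≈ 7.4%

7.4%


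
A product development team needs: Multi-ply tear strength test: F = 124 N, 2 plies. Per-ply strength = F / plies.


Formula: Per-ply strength = Total force / Number of plies
Per-ply = 124 N / 2
Per-ply = 62 N

62 N


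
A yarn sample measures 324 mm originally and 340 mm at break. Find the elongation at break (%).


Formula: Elongation (%) = ((L_break - L0) / L0) * 100
Step 1: Extension = 340 - 324 = 16 mm
Step 2: Elongation = (16 / 324) * 100
Step 3: Elongation = 0.049383 * 100 = 4.9383% ≈ 4.9%

4.9%


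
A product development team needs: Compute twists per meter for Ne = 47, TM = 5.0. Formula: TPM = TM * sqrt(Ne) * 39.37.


Formula: TPM = TM * sqrt(Ne) * 39.37
Step 1: sqrt(Ne) = sqrt(47) = 6.8557
Step 2: TM * sqrt(Ne) = 5.0 * 6.8557 = 34.2785
Step 3: TPM = 34.2785 * 39.37 = 1350 twists/m

1350 twists/m


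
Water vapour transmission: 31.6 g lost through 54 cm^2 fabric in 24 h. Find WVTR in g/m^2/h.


Formula: WVTR = mass_loss / (area * time)
Step 1: Convert area: 54 cm^2 = 0.0054 m^2
Step 2: WVTR = 31.6 g / (0.0054 m^2 * 24 h)
Step 3: WVTR = 31.6 / 0.1296 = 243.8 g/m^2/h

243.8 g/m^2/h


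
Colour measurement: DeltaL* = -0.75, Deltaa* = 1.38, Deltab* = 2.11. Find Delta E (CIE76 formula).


Formula: Delta E = sqrt(dL*^2 + da*^2 + db*^2)
Step 1: dL*^2 = (-0.75)^2 = 0.5625
Step 2: da*^2 = 1.38^2 = 1.9044
Step 3: db*^2 = 2.11^2 = 4.4521
Step 4: Sum = 0.5625 + 1.9044 + 4.4521 = 6.919
Step 5: Delta E = sqrt(6.919) = 2.63

2.63 Delta E


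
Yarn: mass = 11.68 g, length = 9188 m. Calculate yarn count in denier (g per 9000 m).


Formula: den = (mass_g / length_m) * 9000
Substituting: den = (11.68 / 9188) * 9000
Intermediate: 11.68 / 9188 = 0.00127122 g/m
den = 0.00127122 * 9000 = 11.4 denier

11.4 denier


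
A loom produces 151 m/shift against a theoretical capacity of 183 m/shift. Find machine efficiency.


Formula: Efficiency% = (Actual output / Theoretical output) * 100
Efficiency% = (151 / 183) * 100
Efficiency% = 0.825137 * 100 = 82.5137% ≈ 82.5%

82.5%


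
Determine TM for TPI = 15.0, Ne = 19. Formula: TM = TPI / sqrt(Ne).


Formula: TM = TPI / sqrt(Ne)
Step 1: sqrt(Ne) = sqrt(19) = 4.3589
Step 2: TM = 15.0 / 4.3589 = 3.44

3.44 TM


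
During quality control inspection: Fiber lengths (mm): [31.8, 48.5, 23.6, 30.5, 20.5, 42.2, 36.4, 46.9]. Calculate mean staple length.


Formula: Mean = sum of lengths / count
Sum = 31.8 + 48.5 + 23.6 + 30.5 + 20.5 + 42.2 + 36.4 + 46.9
Sum = 280.4 mm
Mean = 280.4 / 8 = 35.05 mm

35.05 mm


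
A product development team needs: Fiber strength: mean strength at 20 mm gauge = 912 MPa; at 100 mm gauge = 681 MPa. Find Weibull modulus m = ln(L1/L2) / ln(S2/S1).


Formula: m = ln(L1/L2) / ln(S2/S1)
Step 1: ln(L1/L2) = ln(20/100) = -1.60944
Step 2: S2/S1 = 681/912 = 0.74671
Step 3: ln(S2/S1) = ln(0.74671) = -0.29208
Step 4: m = -1.60944 / -0.29208 = 5.51

5.51 (Weibull m)


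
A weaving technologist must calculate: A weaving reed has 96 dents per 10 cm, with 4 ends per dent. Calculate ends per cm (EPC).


Formula: EPC = (dents per 10 cm * ends per dent) / 10
Step 1: Total ends per 10 cm = 96 * 4 = 384
Step 2: EPC = 384 / 10 = 38.4 ends/cm

38.4 ends/cm


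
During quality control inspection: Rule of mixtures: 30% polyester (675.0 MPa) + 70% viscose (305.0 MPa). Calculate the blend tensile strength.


Formula: Blend property = (fraction_A * property_A) + (fraction_B * property_B)
Step 1: Contribution A = 30/100 * 675.0 MPa = 202.5 MPa
Step 2: Contribution B = 70/100 * 305.0 MPa = 213.5 MPa
Step 3: Blend tensile strength = 202.5 + 213.5 = 416.0 MPa

416.0 MPa


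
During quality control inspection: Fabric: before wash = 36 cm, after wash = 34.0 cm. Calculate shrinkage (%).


Formula: Shrinkage% = ((L_before - L_after) / L_before) * 100
Step 1: Shrinkage = 36 - 34.0 = 2.0 cm
Step 2: Shrinkage% = (2.0 / 36) * 100
Step 3: Shrinkage% = 0.055556 * 100 = 5.5556% ≈ 5.6%

5.6%


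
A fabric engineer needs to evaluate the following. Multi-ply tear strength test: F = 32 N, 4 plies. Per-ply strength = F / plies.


Formula: Per-ply strength = Total force / Number of plies
Per-ply = 32 N / 4
Per-ply = 8 N

8 N


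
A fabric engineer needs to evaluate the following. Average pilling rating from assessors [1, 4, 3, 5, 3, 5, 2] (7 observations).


Formula: Mean = sum / count
Sum = 1 + 4 + 3 + 5 + 3 + 5 + 2 = 23
Mean = 23 / 7 = 3.3

3.3


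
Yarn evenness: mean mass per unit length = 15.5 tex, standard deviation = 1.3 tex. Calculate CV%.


Formula: CV% = (standard deviation / mean) * 100
Step 1: Ratio = 1.3 / 15.5 = 0.083871
Step 2: CV% = 0.083871 * 100 = 8.3871% ≈ 8.4%

8.4%


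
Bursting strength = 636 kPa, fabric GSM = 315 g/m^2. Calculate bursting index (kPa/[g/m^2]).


Formula: Bursting Index = Bursting Strength / Fabric GSM
BI = 636 kPa / 315 g/m^2
BI = 2.019 kPa/(g/m^2)

2.019 kPa/(g/m^2)


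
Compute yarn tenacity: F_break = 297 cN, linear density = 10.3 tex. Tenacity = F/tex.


Formula: Tenacity = Breaking force / Linear density
Tenacity = 297 cN / 10.3 tex
Tenacity = 28.83 cN/tex

28.83 cN/tex


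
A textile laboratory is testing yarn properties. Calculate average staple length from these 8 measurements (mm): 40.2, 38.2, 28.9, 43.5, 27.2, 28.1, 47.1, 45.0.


Formula: Mean = sum of lengths / count
Sum = 40.2 + 38.2 + 28.9 + 43.5 + 27.2 + 28.1 + 47.1 + 45.0
Sum = 298.2 mm
Mean = 298.2 / 8 = 37.28 mm

37.28 mm


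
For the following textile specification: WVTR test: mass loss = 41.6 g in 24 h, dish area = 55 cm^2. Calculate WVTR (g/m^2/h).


Formula: WVTR = mass_loss / (area * time)
Step 1: Convert area: 55 cm^2 = 0.0055 m^2
Step 2: WVTR = 41.6 g / (0.0055 m^2 * 24 h)
Step 3: WVTR = 41.6 / 0.132 = 315.2 g/m^2/h

315.2 g/m^2/h


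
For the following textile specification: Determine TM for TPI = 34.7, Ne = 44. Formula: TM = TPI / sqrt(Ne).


Formula: TM = TPI / sqrt(Ne)
Step 1: sqrt(Ne) = sqrt(44) = 6.6332
Step 2: TM = 34.7 / 6.6332 = 5.23

5.23 TM


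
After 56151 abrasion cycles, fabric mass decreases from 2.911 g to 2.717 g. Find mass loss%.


Formula: Mass loss% = ((m_before - m_after) / m_before) * 100
Step 1: Mass loss = 2.911 - 2.717 = 0.194 g
Step 2: Ratio = 0.194 / 2.911 = 0.0666438
Step 3: Mass loss% = 0.0666438 * 100 = 6.66438% ≈ 6.66%

6.66%


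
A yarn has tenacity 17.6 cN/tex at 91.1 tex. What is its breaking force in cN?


Formula: Breaking force = Tenacity * Linear density
F = 17.6 cN/tex * 91.1 tex
F = 1603.36 cN

1603.36 cN


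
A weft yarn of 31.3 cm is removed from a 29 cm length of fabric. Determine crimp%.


Formula: Crimp% = ((L_yarn - L_fabric) / L_fabric) * 100
Step 1: Extension = 31.3 - 29 = 2.3 cm
Step 2: Crimp% = (2.3 / 29) * 100
Step 3: Crimp% = 0.07931 * 100 = 7.931% ≈ 7.9%

7.9%


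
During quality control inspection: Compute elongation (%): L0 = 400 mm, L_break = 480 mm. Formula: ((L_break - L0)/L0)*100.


Formula: Elongation (%) = ((L_break - L0) / L0) * 100
Step 1: Extension = 480 - 400 = 80 mm
Step 2: Elongation = (80 / 400) * 100
Step 3: Elongation = 0.2 * 100 = 20.0%

20.0%


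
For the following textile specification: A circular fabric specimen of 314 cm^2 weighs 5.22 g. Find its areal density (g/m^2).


Formula: GSM = mass_g / area_m2
Step 1: Convert area: 314 cm^2 = 314 / 10000 = 0.0314 m^2
Step 2: GSM = 5.22 g / 0.0314 m^2 = 166.2 g/m^2

166.2 g/m^2


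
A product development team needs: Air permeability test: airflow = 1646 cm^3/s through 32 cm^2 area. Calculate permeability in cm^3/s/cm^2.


Formula: Air Permeability = Airflow / Test Area
AP = 1646 cm^3/s / 32 cm^2
AP = 51.4 cm^3/s/cm^2

51.4 cm^3/s/cm^2


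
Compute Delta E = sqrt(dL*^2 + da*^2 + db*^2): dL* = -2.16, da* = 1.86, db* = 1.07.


Formula: Delta E = sqrt(dL*^2 + da*^2 + db*^2)
Step 1: dL*^2 = (-2.16)^2 = 4.6656
Step 2: da*^2 = 1.86^2 = 3.4596
Step 3: db*^2 = 1.07^2 = 1.1449
Step 4: Sum = 4.6656 + 3.4596 + 1.1449 = 9.2701
Step 5: Delta E = sqrt(9.2701) = 3.04

3.04 Delta E


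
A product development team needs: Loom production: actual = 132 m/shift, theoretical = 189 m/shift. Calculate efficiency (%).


Formula: Efficiency% = (Actual output / Theoretical output) * 100
Efficiency% = (132 / 189) * 100
Efficiency% = 0.698413 * 100 = 69.8413% ≈ 69.8%

69.8%


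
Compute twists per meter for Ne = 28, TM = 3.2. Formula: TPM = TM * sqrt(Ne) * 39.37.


Formula: TPM = TM * sqrt(Ne) * 39.37
Step 1: sqrt(Ne) = sqrt(28) = 5.2915
Step 2: TM * sqrt(Ne) = 3.2 * 5.2915 = 16.9328
Step 3: TPM = 16.9328 * 39.37 = 667 twists/m

667 twists/m


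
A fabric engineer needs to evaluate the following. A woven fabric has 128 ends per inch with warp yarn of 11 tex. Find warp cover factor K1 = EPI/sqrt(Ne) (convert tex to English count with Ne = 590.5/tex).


Formula: K1 = EPI / sqrt(Ne), with Ne = 590.5 / tex_warp
Step 1: Ne = 590.5 / 11 = 53.682
Step 2: sqrt(Ne) = sqrt(53.682) = 7.3268
Step 3: K1 = 128 / 7.3268 = 17.5

17.5


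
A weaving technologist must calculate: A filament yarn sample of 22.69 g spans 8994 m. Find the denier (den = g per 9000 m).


Formula: den = (mass_g / length_m) * 9000
Substituting: den = (22.69 / 8994) * 9000
Intermediate: 22.69 / 8994 = 0.00252279 g/m
den = 0.00252279 * 9000 = 22.7 denier

22.7 denier


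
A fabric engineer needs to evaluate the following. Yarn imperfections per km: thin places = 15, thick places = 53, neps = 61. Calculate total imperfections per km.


Formula: Total = thin places + thick places + neps
Total = 15 + 53 + 61
Total = 129 imperfections/km

129 imperfections/km


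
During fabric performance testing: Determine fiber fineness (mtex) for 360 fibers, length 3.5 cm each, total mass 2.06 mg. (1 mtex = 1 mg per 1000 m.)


Formula: fineness (mtex) = mass (mg) / total length (km) = (mass_mg / total_length_m) * 1000
Step 1: Convert fiber length: 3.5 cm = 0.035 m
Step 2: Total fiber length = 360 * 0.035 = 12.6 m
Step 3: Linear density = 2.06 mg / 12.6 m = 0.1635 mg/m
Step 4: fineness = 0.1635 * 1000 = 163.5 mtex

163.5 mtex


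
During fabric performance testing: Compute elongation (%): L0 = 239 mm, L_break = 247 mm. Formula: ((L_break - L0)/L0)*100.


Formula: Elongation (%) = ((L_break - L0) / L0) * 100
Step 1: Extension = 247 - 239 = 8 mm
Step 2: Elongation = (8 / 239) * 100
Step 3: Elongation = 0.033473 * 100 = 3.3473% ≈ 3.3%

3.3%


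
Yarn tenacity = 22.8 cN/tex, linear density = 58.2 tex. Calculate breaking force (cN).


Formula: Breaking force = Tenacity * Linear density
F = 22.8 cN/tex * 58.2 tex
F = 1326.96 cN

1326.96 cN


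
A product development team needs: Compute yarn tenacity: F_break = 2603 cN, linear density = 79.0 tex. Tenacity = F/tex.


Formula: Tenacity = Breaking force / Linear density
Tenacity = 2603 cN / 79.0 tex
Tenacity = 32.95 cN/tex

32.95 cN/tex


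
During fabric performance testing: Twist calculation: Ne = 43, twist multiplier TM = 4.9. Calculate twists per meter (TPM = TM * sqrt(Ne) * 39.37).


Formula: TPM = TM * sqrt(Ne) * 39.37
Step 1: sqrt(Ne) = sqrt(43) = 6.5574
Step 2: TM * sqrt(Ne) = 4.9 * 6.5574 = 32.1313
Step 3: TPM = 32.1313 * 39.37 = 1265 twists/m

1265 twists/m


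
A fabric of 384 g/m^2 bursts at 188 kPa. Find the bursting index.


Formula: Bursting Index = Bursting Strength / Fabric GSM
BI = 188 kPa / 384 g/m^2
BI = 0.490 kPa/(g/m^2)

0.490 kPa/(g/m^2)


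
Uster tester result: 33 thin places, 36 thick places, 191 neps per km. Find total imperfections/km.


Formula: Total = thin places + thick places + neps
Total = 33 + 36 + 191
Total = 260 imperfections/km

260 imperfections/km


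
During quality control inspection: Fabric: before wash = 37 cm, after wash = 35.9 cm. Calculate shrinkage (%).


Formula: Shrinkage% = ((L_before - L_after) / L_before) * 100
Step 1: Shrinkage = 37 - 35.9 = 1.1 cm
Step 2: Shrinkage% = (1.1 / 37) * 100
Step 3: Shrinkage% = 0.02973 * 100 = 2.973% ≈ 3.0%

3.0%


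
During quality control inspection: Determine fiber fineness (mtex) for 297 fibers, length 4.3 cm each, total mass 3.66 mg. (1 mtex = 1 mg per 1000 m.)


Formula: fineness (mtex) = mass (mg) / total length (km) = (mass_mg / total_length_m) * 1000
Step 1: Convert fiber length: 4.3 cm = 0.043 m
Step 2: Total fiber length = 297 * 0.043 = 12.771 m
Step 3: Linear density = 3.66 mg / 12.771 m = 0.2866 mg/m
Step 4: fineness = 0.2866 * 1000 = 286.6 mtex

286.6 mtex


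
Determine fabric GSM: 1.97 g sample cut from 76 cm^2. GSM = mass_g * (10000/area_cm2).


Formula: GSM = mass_g / area_m2
Step 1: Convert area: 76 cm^2 = 76 / 10000 = 0.0076 m^2
Step 2: GSM = 1.97 g / 0.0076 m^2 = 259.2 g/m^2

259.2 g/m^2


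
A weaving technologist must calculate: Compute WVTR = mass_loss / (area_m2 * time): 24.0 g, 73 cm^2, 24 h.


Formula: WVTR = mass_loss / (area * time)
Step 1: Convert area: 73 cm^2 = 0.0073 m^2
Step 2: WVTR = 24.0 g / (0.0073 m^2 * 24 h)
Step 3: WVTR = 24.0 / 0.1752 = 137.0 g/m^2/h

137.0 g/m^2/h


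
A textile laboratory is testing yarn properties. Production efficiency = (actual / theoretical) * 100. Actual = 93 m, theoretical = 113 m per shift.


Formula: Efficiency% = (Actual output / Theoretical output) * 100
Efficiency% = (93 / 113) * 100
Efficiency% = 0.823009 * 100 = 82.3009% ≈ 82.3%

82.3%


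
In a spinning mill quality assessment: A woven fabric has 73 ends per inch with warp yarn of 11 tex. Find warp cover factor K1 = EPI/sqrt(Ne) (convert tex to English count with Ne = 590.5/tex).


Formula: K1 = EPI / sqrt(Ne), with Ne = 590.5 / tex_warp
Step 1: Ne = 590.5 / 11 = 53.682
Step 2: sqrt(Ne) = sqrt(53.682) = 7.3268
Step 3: K1 = 73 / 7.3268 = 10.0

10.0


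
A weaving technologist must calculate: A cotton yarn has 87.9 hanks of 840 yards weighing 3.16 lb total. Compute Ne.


Formula: Ne = hanks / mass_lb
Substituting: Ne = 87.9 / 3.16
Ne = 27.8

27.8 Ne


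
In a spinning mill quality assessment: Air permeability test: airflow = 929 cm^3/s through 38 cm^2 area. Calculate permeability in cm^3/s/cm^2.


Formula: Air Permeability = Airflow / Test Area
AP = 929 cm^3/s / 38 cm^2
AP = 24.4 cm^3/s/cm^2

24.4 cm^3/s/cm^2


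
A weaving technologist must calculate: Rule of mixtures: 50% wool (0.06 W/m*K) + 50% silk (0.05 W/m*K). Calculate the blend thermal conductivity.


Formula: Blend property = (fraction_A * property_A) + (fraction_B * property_B)
Step 1: Contribution A = 50/100 * 0.06 W/m*K = 0.03 W/m*K
Step 2: Contribution B = 50/100 * 0.05 W/m*K = 0.025 W/m*K
Step 3: Blend thermal conductivity = 0.03 + 0.025 = 0.055 W/m*K

0.055 W/m*K


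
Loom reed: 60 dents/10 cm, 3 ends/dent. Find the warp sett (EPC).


Formula: EPC = (dents per 10 cm * ends per dent) / 10
Step 1: Total ends per 10 cm = 60 * 3 = 180
Step 2: EPC = 180 / 10 = 18.0 ends/cm

18.0 ends/cm


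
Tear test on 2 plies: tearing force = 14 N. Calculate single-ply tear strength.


Formula: Per-ply strength = Total force / Number of plies
Per-ply = 14 N / 2
Per-ply = 7 N

7 N


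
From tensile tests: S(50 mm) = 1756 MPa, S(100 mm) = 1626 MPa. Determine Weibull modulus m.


Formula: m = ln(L1/L2) / ln(S2/S1)
Step 1: ln(L1/L2) = ln(50/100) = -0.69315
Step 2: S2/S1 = 1626/1756 = 0.92597
Step 3: ln(S2/S1) = ln(0.92597) = -0.07691
Step 4: m = -0.69315 / -0.07691 = 9.01

9.01 (Weibull m)


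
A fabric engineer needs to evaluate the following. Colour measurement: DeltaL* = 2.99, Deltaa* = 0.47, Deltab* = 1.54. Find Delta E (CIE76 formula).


Formula: Delta E = sqrt(dL*^2 + da*^2 + db*^2)
Step 1: dL*^2 = 2.99^2 = 8.9401
Step 2: da*^2 = 0.47^2 = 0.2209
Step 3: db*^2 = 1.54^2 = 2.3716
Step 4: Sum = 8.9401 + 0.2209 + 2.3716 = 11.5326
Step 5: Delta E = sqrt(11.5326) = 3.4

3.4 Delta E


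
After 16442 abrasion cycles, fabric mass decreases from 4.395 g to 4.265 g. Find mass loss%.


Formula: Mass loss% = ((m_before - m_after) / m_before) * 100
Step 1: Mass loss = 4.395 - 4.265 = 0.13 g
Step 2: Ratio = 0.13 / 4.395 = 0.0295791
Step 3: Mass loss% = 0.0295791 * 100 = 2.95791% ≈ 2.96%

2.96%


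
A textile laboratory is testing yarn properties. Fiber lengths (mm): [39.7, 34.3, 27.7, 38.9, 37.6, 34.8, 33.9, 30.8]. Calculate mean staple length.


Formula: Mean = sum of lengths / count
Sum = 39.7 + 34.3 + 27.7 + 38.9 + 37.6 + 34.8 + 33.9 + 30.8
Sum = 277.7 mm
Mean = 277.7 / 8 = 34.71 mm

34.71 mm


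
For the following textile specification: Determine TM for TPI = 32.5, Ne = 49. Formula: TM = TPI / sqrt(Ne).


Formula: TM = TPI / sqrt(Ne)
Step 1: sqrt(Ne) = sqrt(49) = 7
Step 2: TM = 32.5 / 7 = 4.64

4.64 TM


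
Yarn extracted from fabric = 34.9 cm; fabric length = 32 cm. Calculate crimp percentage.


Formula: Crimp% = ((L_yarn - L_fabric) / L_fabric) * 100
Step 1: Extension = 34.9 - 32 = 2.9 cm
Step 2: Crimp% = (2.9 / 32) * 100
Step 3: Crimp% = 0.090625 * 100 = 9.0625% ≈ 9.1%

9.1%


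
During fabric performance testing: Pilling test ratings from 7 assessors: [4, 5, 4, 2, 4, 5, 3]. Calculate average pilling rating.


Formula: Mean = sum / count
Sum = 4 + 5 + 4 + 2 + 4 + 5 + 3 = 27
Mean = 27 / 7 = 3.9

3.9


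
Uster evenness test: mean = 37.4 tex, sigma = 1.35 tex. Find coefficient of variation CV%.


Formula: CV% = (standard deviation / mean) * 100
Step 1: Ratio = 1.35 / 37.4 = 0.036096
Step 2: CV% = 0.036096 * 100 = 3.6096% ≈ 3.6%

3.6%


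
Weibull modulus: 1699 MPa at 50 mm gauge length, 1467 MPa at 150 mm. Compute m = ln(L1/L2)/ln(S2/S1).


Formula: m = ln(L1/L2) / ln(S2/S1)
Step 1: ln(L1/L2) = ln(50/150) = -1.09861
Step 2: S2/S1 = 1467/1699 = 0.86345
Step 3: ln(S2/S1) = ln(0.86345) = -0.14682
Step 4: m = -1.09861 / -0.14682 = 7.48

7.48 (Weibull m)


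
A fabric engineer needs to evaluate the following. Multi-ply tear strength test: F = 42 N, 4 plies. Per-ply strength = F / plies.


Formula: Per-ply strength = Total force / Number of plies
Per-ply = 42 N / 4
Per-ply = 10.5 N

10.5 N


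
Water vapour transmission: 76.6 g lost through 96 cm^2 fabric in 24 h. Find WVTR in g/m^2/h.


Formula: WVTR = mass_loss / (area * time)
Step 1: Convert area: 96 cm^2 = 0.0096 m^2
Step 2: WVTR = 76.6 g / (0.0096 m^2 * 24 h)
Step 3: WVTR = 76.6 / 0.2304 = 332.5 g/m^2/h

332.5 g/m^2/h


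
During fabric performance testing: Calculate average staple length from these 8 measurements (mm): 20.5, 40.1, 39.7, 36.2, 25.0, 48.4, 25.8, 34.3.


Formula: Mean = sum of lengths / count
Sum = 20.5 + 40.1 + 39.7 + 36.2 + 25.0 + 48.4 + 25.8 + 34.3
Sum = 270.0 mm
Mean = 270.0 / 8 = 33.75 mm

33.75 mm


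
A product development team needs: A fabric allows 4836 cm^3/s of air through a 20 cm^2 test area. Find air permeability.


Formula: Air Permeability = Airflow / Test Area
AP = 4836 cm^3/s / 20 cm^2
AP = 241.8 cm^3/s/cm^2

241.8 cm^3/s/cm^2


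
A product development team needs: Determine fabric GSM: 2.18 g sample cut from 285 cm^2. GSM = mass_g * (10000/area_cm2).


Formula: GSM = mass_g / area_m2
Step 1: Convert area: 285 cm^2 = 285 / 10000 = 0.0285 m^2
Step 2: GSM = 2.18 g / 0.0285 m^2 = 76.5 g/m^2

76.5 g/m^2


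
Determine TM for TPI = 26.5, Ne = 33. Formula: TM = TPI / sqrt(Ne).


Formula: TM = TPI / sqrt(Ne)
Step 1: sqrt(Ne) = sqrt(33) = 5.7446
Step 2: TM = 26.5 / 5.7446 = 4.61

4.61 TM


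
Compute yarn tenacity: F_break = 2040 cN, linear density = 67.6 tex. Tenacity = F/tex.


Formula: Tenacity = Breaking force / Linear density
Tenacity = 2040 cN / 67.6 tex
Tenacity = 30.18 cN/tex

30.18 cN/tex


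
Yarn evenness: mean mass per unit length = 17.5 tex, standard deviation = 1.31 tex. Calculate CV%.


Formula: CV% = (standard deviation / mean) * 100
Step 1: Ratio = 1.31 / 17.5 = 0.074857
Step 2: CV% = 0.074857 * 100 = 7.4857% ≈ 7.5%

7.5%


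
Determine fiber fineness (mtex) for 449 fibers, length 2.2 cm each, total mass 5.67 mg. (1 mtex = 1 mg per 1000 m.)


Formula: fineness (mtex) = mass (mg) / total length (km) = (mass_mg / total_length_m) * 1000
Step 1: Convert fiber length: 2.2 cm = 0.022 m
Step 2: Total fiber length = 449 * 0.022 = 9.878 m
Step 3: Linear density = 5.67 mg / 9.878 m = 0.5740 mg/m
Step 4: fineness = 0.5740 * 1000 = 574.0 mtex

574.0 mtex


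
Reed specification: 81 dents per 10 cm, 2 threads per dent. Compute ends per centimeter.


Formula: EPC = (dents per 10 cm * ends per dent) / 10
Step 1: Total ends per 10 cm = 81 * 2 = 162
Step 2: EPC = 162 / 10 = 16.2 ends/cm

16.2 ends/cm


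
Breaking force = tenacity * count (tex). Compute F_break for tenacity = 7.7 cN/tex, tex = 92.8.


Formula: Breaking force = Tenacity * Linear density
F = 7.7 cN/tex * 92.8 tex
F = 714.56 cN

714.56 cN


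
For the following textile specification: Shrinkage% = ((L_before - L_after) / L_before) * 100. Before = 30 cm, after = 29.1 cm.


Formula: Shrinkage% = ((L_before - L_after) / L_before) * 100
Step 1: Shrinkage = 30 - 29.1 = 0.9 cm
Step 2: Shrinkage% = (0.9 / 30) * 100
Step 3: Shrinkage% = 0.03 * 100 = 3.0%

3.0%


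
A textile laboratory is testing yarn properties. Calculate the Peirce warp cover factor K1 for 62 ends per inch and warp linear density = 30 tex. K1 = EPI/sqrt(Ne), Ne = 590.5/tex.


Formula: K1 = EPI / sqrt(Ne), with Ne = 590.5 / tex_warp
Step 1: Ne = 590.5 / 30 = 19.683
Step 2: sqrt(Ne) = sqrt(19.683) = 4.4366
Step 3: K1 = 62 / 4.4366 = 14.0

14.0


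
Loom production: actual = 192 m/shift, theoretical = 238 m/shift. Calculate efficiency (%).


Formula: Efficiency% = (Actual output / Theoretical output) * 100
Efficiency% = (192 / 238) * 100
Efficiency% = 0.806723 * 100 = 80.6723% ≈ 80.7%

80.7%


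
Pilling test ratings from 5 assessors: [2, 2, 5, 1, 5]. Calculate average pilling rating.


Formula: Mean = sum / count
Sum = 2 + 2 + 5 + 1 + 5 = 15
Mean = 15 / 5 = 3.0

3.0


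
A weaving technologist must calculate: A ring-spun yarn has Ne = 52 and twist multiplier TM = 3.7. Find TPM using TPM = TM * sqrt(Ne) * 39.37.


Formula: TPM = TM * sqrt(Ne) * 39.37
Step 1: sqrt(Ne) = sqrt(52) = 7.2111
Step 2: TM * sqrt(Ne) = 3.7 * 7.2111 = 26.6811
Step 3: TPM = 26.6811 * 39.37 = 1050 twists/m

1050 twists/m


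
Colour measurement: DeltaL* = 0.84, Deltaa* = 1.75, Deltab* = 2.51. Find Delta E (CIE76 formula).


Formula: Delta E = sqrt(dL*^2 + da*^2 + db*^2)
Step 1: dL*^2 = 0.84^2 = 0.7056
Step 2: da*^2 = 1.75^2 = 3.0625
Step 3: db*^2 = 2.51^2 = 6.3001
Step 4: Sum = 0.7056 + 3.0625 + 6.3001 = 10.0682
Step 5: Delta E = sqrt(10.0682) = 3.17

3.17 Delta E


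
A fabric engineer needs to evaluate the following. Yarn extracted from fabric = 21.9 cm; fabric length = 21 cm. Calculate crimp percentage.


Formula: Crimp% = ((L_yarn - L_fabric) / L_fabric) * 100
Step 1: Extension = 21.9 - 21 = 0.9 cm
Step 2: Crimp% = (0.9 / 21) * 100
Step 3: Crimp% = 0.042857 * 100 = 4.2857% ≈ 4.3%

4.3%


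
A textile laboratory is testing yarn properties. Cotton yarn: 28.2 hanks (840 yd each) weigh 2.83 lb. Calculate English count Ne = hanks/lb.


Formula: Ne = hanks / mass_lb
Substituting: Ne = 28.2 / 2.83
Ne = 10.0

10.0 Ne


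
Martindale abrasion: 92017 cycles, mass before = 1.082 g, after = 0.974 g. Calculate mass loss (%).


Formula: Mass loss% = ((m_before - m_after) / m_before) * 100
Step 1: Mass loss = 1.082 - 0.974 = 0.108 g
Step 2: Ratio = 0.108 / 1.082 = 0.0998152
Step 3: Mass loss% = 0.0998152 * 100 = 9.98152% ≈ 9.98%

9.98%


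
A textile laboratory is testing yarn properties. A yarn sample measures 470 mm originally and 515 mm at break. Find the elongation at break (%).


Formula: Elongation (%) = ((L_break - L0) / L0) * 100
Step 1: Extension = 515 - 470 = 45 mm
Step 2: Elongation = (45 / 470) * 100
Step 3: Elongation = 0.095745 * 100 = 9.5745% ≈ 9.6%

9.6%


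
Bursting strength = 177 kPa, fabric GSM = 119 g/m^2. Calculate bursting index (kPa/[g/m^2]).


Formula: Bursting Index = Bursting Strength / Fabric GSM
BI = 177 kPa / 119 g/m^2
BI = 1.487 kPa/(g/m^2)

1.487 kPa/(g/m^2)


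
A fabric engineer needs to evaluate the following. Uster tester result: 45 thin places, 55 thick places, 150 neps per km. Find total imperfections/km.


Formula: Total = thin places + thick places + neps
Total = 45 + 55 + 150
Total = 250 imperfections/km

250 imperfections/km


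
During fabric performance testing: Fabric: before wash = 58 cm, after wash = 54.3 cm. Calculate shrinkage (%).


Formula: Shrinkage% = ((L_before - L_after) / L_before) * 100
Step 1: Shrinkage = 58 - 54.3 = 3.7 cm
Step 2: Shrinkage% = (3.7 / 58) * 100
Step 3: Shrinkage% = 0.063793 * 100 = 6.3793% ≈ 6.4%

6.4%


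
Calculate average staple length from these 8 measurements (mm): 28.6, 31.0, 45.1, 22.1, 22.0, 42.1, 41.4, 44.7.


Formula: Mean = sum of lengths / count
Sum = 28.6 + 31.0 + 45.1 + 22.1 + 22.0 + 42.1 + 41.4 + 44.7
Sum = 277.0 mm
Mean = 277.0 / 8 = 34.63 mm

34.63 mm


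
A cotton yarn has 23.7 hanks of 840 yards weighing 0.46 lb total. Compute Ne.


Formula: Ne = hanks / mass_lb
Substituting: Ne = 23.7 / 0.46
Ne = 51.5

51.5 Ne


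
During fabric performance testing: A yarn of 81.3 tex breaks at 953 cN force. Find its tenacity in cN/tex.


Formula: Tenacity = Breaking force / Linear density
Tenacity = 953 cN / 81.3 tex
Tenacity = 11.72 cN/tex

11.72 cN/tex


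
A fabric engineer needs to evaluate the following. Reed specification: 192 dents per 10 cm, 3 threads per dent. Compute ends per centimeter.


Formula: EPC = (dents per 10 cm * ends per dent) / 10
Step 1: Total ends per 10 cm = 192 * 3 = 576
Step 2: EPC = 576 / 10 = 57.6 ends/cm

57.6 ends/cm


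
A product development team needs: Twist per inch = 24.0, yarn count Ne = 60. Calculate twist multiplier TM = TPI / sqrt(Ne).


Formula: TM = TPI / sqrt(Ne)
Step 1: sqrt(Ne) = sqrt(60) = 7.746
Step 2: TM = 24.0 / 7.746 = 3.10

3.10 TM


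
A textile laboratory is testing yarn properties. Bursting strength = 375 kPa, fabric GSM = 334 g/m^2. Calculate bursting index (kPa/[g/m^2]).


Formula: Bursting Index = Bursting Strength / Fabric GSM
BI = 375 kPa / 334 g/m^2
BI = 1.123 kPa/(g/m^2)

1.123 kPa/(g/m^2)


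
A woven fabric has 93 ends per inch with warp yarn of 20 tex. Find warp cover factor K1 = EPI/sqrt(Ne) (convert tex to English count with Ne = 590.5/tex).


Formula: K1 = EPI / sqrt(Ne), with Ne = 590.5 / tex_warp
Step 1: Ne = 590.5 / 20 = 29.525
Step 2: sqrt(Ne) = sqrt(29.525) = 5.4337
Step 3: K1 = 93 / 5.4337 = 17.1

17.1


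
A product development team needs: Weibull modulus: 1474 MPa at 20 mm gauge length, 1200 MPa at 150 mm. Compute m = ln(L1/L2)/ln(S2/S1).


Formula: m = ln(L1/L2) / ln(S2/S1)
Step 1: ln(L1/L2) = ln(20/150) = -2.01490
Step 2: S2/S1 = 1200/1474 = 0.81411
Step 3: ln(S2/S1) = ln(0.81411) = -0.20566
Step 4: m = -2.01490 / -0.20566 = 9.80

9.80 (Weibull m)


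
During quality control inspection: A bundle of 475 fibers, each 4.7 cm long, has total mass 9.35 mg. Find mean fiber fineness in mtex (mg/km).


Formula: fineness (mtex) = mass (mg) / total length (km) = (mass_mg / total_length_m) * 1000
Step 1: Convert fiber length: 4.7 cm = 0.047 m
Step 2: Total fiber length = 475 * 0.047 = 22.325 m
Step 3: Linear density = 9.35 mg / 22.325 m = 0.4188 mg/m
Step 4: fineness = 0.4188 * 1000 = 418.8 mtex

418.8 mtex


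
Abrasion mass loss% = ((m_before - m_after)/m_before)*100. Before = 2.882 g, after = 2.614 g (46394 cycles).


Formula: Mass loss% = ((m_before - m_after) / m_before) * 100
Step 1: Mass loss = 2.882 - 2.614 = 0.268 g
Step 2: Ratio = 0.268 / 2.882 = 0.092991
Step 3: Mass loss% = 0.092991 * 100 = 9.2991% ≈ 9.30%

9.30%


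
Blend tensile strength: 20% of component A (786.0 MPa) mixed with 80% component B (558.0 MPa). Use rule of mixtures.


Formula: Blend property = (fraction_A * property_A) + (fraction_B * property_B)
Step 1: Contribution A = 20/100 * 786.0 MPa = 157.2 MPa
Step 2: Contribution B = 80/100 * 558.0 MPa = 446.4 MPa
Step 3: Blend tensile strength = 157.2 + 446.4 = 603.6 MPa

603.6 MPa


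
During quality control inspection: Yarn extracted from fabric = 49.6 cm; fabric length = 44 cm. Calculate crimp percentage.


Formula: Crimp% = ((L_yarn - L_fabric) / L_fabric) * 100
Step 1: Extension = 49.6 - 44 = 5.6 cm
Step 2: Crimp% = (5.6 / 44) * 100
Step 3: Crimp% = 0.127273 * 100 = 12.7273% ≈ 12.7%

12.7%


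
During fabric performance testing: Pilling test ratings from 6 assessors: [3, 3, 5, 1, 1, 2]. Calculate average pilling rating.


Formula: Mean = sum / count
Sum = 3 + 3 + 5 + 1 + 1 + 2 = 15
Mean = 15 / 6 = 2.5

2.5


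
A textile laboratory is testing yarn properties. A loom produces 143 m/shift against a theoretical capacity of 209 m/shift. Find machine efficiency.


Formula: Efficiency% = (Actual output / Theoretical output) * 100
Efficiency% = (143 / 209) * 100
Efficiency% = 0.684211 * 100 = 68.4211% ≈ 68.4%

68.4%


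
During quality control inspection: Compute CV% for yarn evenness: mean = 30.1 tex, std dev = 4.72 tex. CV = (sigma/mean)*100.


Formula: CV% = (standard deviation / mean) * 100
Step 1: Ratio = 4.72 / 30.1 = 0.156811
Step 2: CV% = 0.156811 * 100 = 15.6811% ≈ 15.7%

15.7%


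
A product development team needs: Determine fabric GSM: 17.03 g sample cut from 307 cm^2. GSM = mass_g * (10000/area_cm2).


Formula: GSM = mass_g / area_m2
Step 1: Convert area: 307 cm^2 = 307 / 10000 = 0.0307 m^2
Step 2: GSM = 17.03 g / 0.0307 m^2 = 554.7 g/m^2

554.7 g/m^2


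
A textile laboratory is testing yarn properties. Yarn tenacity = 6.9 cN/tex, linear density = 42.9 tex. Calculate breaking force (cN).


Formula: Breaking force = Tenacity * Linear density
F = 6.9 cN/tex * 42.9 tex
F = 296.01 cN

296.01 cN


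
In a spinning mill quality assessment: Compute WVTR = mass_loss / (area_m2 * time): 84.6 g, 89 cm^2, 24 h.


Formula: WVTR = mass_loss / (area * time)
Step 1: Convert area: 89 cm^2 = 0.0089 m^2
Step 2: WVTR = 84.6 g / (0.0089 m^2 * 24 h)
Step 3: WVTR = 84.6 / 0.2136 = 396.1 g/m^2/h

396.1 g/m^2/h


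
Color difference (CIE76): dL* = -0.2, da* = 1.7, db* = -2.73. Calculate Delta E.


Formula: Delta E = sqrt(dL*^2 + da*^2 + db*^2)
Step 1: dL*^2 = (-0.2)^2 = 0.04
Step 2: da*^2 = 1.7^2 = 2.89
Step 3: db*^2 = (-2.73)^2 = 7.4529
Step 4: Sum = 0.04 + 2.89 + 7.4529 = 10.3829
Step 5: Delta E = sqrt(10.3829) = 3.22

3.22 Delta E


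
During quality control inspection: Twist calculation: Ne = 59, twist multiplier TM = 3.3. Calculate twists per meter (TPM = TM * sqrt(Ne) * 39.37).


Formula: TPM = TM * sqrt(Ne) * 39.37
Step 1: sqrt(Ne) = sqrt(59) = 7.6811
Step 2: TM * sqrt(Ne) = 3.3 * 7.6811 = 25.3476
Step 3: TPM = 25.3476 * 39.37 = 998 twists/m

998 twists/m


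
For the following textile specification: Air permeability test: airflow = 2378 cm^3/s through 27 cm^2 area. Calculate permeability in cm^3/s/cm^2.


Formula: Air Permeability = Airflow / Test Area
AP = 2378 cm^3/s / 27 cm^2
AP = 88.1 cm^3/s/cm^2

88.1 cm^3/s/cm^2


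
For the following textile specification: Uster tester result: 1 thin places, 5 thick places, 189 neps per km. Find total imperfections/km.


Formula: Total = thin places + thick places + neps
Total = 1 + 5 + 189
Total = 195 imperfections/km

195 imperfections/km


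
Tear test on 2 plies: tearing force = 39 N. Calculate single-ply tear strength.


Formula: Per-ply strength = Total force / Number of plies
Per-ply = 39 N / 2
Per-ply = 19.5 N

19.5 N


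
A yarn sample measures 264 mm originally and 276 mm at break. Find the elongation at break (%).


Formula: Elongation (%) = ((L_break - L0) / L0) * 100
Step 1: Extension = 276 - 264 = 12 mm
Step 2: Elongation = (12 / 264) * 100
Step 3: Elongation = 0.045455 * 100 = 4.5455% ≈ 4.5%

4.5%


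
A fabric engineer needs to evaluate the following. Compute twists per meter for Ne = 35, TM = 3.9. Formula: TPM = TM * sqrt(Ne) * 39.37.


Formula: TPM = TM * sqrt(Ne) * 39.37
Step 1: sqrt(Ne) = sqrt(35) = 5.9161
Step 2: TM * sqrt(Ne) = 3.9 * 5.9161 = 23.0728
Step 3: TPM = 23.0728 * 39.37 = 908 twists/m

908 twists/m


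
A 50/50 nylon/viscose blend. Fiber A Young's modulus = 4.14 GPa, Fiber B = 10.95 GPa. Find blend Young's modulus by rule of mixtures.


Formula: Blend property = (fraction_A * property_A) + (fraction_B * property_B)
Step 1: Contribution A = 50/100 * 4.14 GPa = 2.07 GPa
Step 2: Contribution B = 50/100 * 10.95 GPa = 5.475 GPa
Step 3: Blend Young's modulus = 2.07 + 5.475 = 7.545 GPa

7.545 GPa


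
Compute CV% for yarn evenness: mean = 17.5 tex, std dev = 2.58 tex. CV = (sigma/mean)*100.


Formula: CV% = (standard deviation / mean) * 100
Step 1: Ratio = 2.58 / 17.5 = 0.147429
Step 2: CV% = 0.147429 * 100 = 14.7429% ≈ 14.7%

14.7%


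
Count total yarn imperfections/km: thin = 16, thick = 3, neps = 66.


Formula: Total = thin places + thick places + neps
Total = 16 + 3 + 66
Total = 85 imperfections/km

85 imperfections/km


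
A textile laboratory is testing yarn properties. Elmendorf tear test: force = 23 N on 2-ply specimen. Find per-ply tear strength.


Formula: Per-ply strength = Total force / Number of plies
Per-ply = 23 N / 2
Per-ply = 11.5 N

11.5 N


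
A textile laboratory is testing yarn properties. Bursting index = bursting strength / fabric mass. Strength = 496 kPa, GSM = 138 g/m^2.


Formula: Bursting Index = Bursting Strength / Fabric GSM
BI = 496 kPa / 138 g/m^2
BI = 3.594 kPa/(g/m^2)

3.594 kPa/(g/m^2)


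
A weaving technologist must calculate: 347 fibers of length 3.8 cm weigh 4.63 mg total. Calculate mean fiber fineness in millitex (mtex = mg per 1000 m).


Formula: fineness (mtex) = mass (mg) / total length (km) = (mass_mg / total_length_m) * 1000
Step 1: Convert fiber length: 3.8 cm = 0.038 m
Step 2: Total fiber length = 347 * 0.038 = 13.186 m
Step 3: Linear density = 4.63 mg / 13.186 m = 0.3511 mg/m
Step 4: fineness = 0.3511 * 1000 = 351.1 mtex

351.1 mtex


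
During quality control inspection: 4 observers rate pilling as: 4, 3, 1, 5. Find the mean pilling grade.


Formula: Mean = sum / count
Sum = 4 + 3 + 1 + 5 = 13
Mean = 13 / 4 = 3.3

3.3


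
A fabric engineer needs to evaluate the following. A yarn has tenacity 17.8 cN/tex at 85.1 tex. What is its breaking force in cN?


Formula: Breaking force = Tenacity * Linear density
F = 17.8 cN/tex * 85.1 tex
F = 1514.78 cN

1514.78 cN


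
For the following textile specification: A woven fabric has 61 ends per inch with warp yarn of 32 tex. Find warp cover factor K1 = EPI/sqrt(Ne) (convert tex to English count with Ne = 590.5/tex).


Formula: K1 = EPI / sqrt(Ne), with Ne = 590.5 / tex_warp
Step 1: Ne = 590.5 / 32 = 18.453
Step 2: sqrt(Ne) = sqrt(18.453) = 4.2957
Step 3: K1 = 61 / 4.2957 = 14.2

14.2


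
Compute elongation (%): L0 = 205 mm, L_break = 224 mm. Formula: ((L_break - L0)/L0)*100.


Formula: Elongation (%) = ((L_break - L0) / L0) * 100
Step 1: Extension = 224 - 205 = 19 mm
Step 2: Elongation = (19 / 205) * 100
Step 3: Elongation = 0.092683 * 100 = 9.2683% ≈ 9.3%

9.3%


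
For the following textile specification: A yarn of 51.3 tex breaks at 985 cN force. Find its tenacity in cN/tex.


Formula: Tenacity = Breaking force / Linear density
Tenacity = 985 cN / 51.3 tex
Tenacity = 19.20 cN/tex

19.20 cN/tex


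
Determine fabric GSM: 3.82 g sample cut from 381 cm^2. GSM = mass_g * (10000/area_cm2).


Formula: GSM = mass_g / area_m2
Step 1: Convert area: 381 cm^2 = 381 / 10000 = 0.0381 m^2
Step 2: GSM = 3.82 g / 0.0381 m^2 = 100.3 g/m^2

100.3 g/m^2


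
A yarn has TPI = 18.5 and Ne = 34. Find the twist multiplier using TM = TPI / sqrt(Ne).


Formula: TM = TPI / sqrt(Ne)
Step 1: sqrt(Ne) = sqrt(34) = 5.831
Step 2: TM = 18.5 / 5.831 = 3.17

3.17 TM


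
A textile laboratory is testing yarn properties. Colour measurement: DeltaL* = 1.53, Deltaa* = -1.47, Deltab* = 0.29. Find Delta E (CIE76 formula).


Formula: Delta E = sqrt(dL*^2 + da*^2 + db*^2)
Step 1: dL*^2 = 1.53^2 = 2.3409
Step 2: da*^2 = (-1.47)^2 = 2.1609
Step 3: db*^2 = 0.29^2 = 0.0841
Step 4: Sum = 2.3409 + 2.1609 + 0.0841 = 4.5859
Step 5: Delta E = sqrt(4.5859) = 2.14

2.14 Delta E
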